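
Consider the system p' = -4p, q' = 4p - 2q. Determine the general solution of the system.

p(t) = -C_2e^(-4t), q(t) = C_1e^(-2t) + 2C_2e^(-4t)

Coefficient matrix A = [[-4, 0], [4, -2]].
Characteristic polynomial det(A - λI) = λ^2 + 6λ + 8 = 0.
Eigenvalues λ = -2, -4.
For λ=-2: (A-λI) row 1 is [-2, 0], so an eigenvector is (0, 1).
For λ=-4: (A-λI) row 2 is [4, 2], so an eigenvector is (-1, 2).
General solution: C_1e^(-2t)(0,1) + C_2e^(-4t)(-1,2).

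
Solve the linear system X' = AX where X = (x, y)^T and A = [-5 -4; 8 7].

x(t) = c_1e^(-t) + c_2e^(3t), y(t) = -c_1e^(-t) - 2c_2e^(3t)

Coefficient matrix A = [[-5, -4], [8, 7]].
Characteristic polynomial det(A - λI) = λ^2 - 2λ - 3 = 0.
Eigenvalues λ = -1, 3.
For λ=-1: (A-λI) row 1 is [-4, -4], so an eigenvector is (1, -1).
For λ=3: (A-λI) row 1 is [-8, -4], so an eigenvector is (1, -2).
General solution: c_1e^(-t)(1,-1) + c_2e^(3t)(1,-2).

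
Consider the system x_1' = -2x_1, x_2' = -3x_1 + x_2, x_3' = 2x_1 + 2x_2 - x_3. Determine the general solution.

x_1(t) = c_1e^(-2t), x_2(t) = c_1e^(-2t) + c_3e^(t), x_3(t) = -4c_1e^(-2t) + c_2e^(-t) + c_3e^(t)

Coefficient matrix A = [[-2, 0, 0], [-3, 1, 0], [2, 2, -1]].
det(A - λI) = 0 gives eigenvalues λ = -2, -1, 1.
For λ=-2: eigenvector (1,1,-4).
For λ=-1: eigenvector (0,0,1).
For λ=1: eigenvector (0,1,1).
General solution: c_1e^(-2t)(1,1,-4) + c_2e^(-t)(0,0,1) + c_3e^(t)(0,1,1).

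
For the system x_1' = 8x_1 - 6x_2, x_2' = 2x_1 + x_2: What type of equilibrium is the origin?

A = [[8,-6],[2,1]]; det(A-λI) = λ^2 - 9λ + 20.
λ = 4, 5: both positive.

unstable node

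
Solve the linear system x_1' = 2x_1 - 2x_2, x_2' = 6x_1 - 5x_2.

Coefficient matrix A = [[2, -2], [6, -5]].
Characteristic polynomial det(A - λI) = λ^2 + 3λ + 2 = 0.
Eigenvalues λ = -2, -1.
For λ=-2: (A-λI) row 1 is [4, -2], so an eigenvector is (-1, -2).
For λ=-1: (A-λI) row 1 is [3, -2], so an eigenvector is (2, 3).
General solution: K_1e^(-2t)(-1,-2) + K_2e^(-t)(2,3).

x_1(t) = -K_1e^(-2t) + 2K_2e^(-t), x_2(t) = -2K_1e^(-2t) + 3K_2e^(-t)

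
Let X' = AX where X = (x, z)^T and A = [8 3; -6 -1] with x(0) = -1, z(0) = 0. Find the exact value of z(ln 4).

2016

A = [[8,3],[-6,-1]]; eigenvalues λ = 2, 5.
Eigenvectors: (1,-2) for λ=2, (-1,1) for λ=5.
From the initial condition, c_1 = 1, c_2 = 2.
z(ln 4) = (1)(4^2)(-2) + (2)(4^5)(1) = 2016.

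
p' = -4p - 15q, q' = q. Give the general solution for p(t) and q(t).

Coefficient matrix A = [[-4, -15], [0, 1]].
Characteristic polynomial det(A - λI) = λ^2 + 3λ - 4 = 0.
Eigenvalues λ = 1, -4.
For λ=1: (A-λI) row 1 is [-5, -15], so an eigenvector is (-3, 1).
For λ=-4: (A-λI) row 1 is [0, -15], so an eigenvector is (1, 0).
General solution: C_1e^(t)(-3,1) + C_2e^(-4t)(1,0).

p(t) = -3C_1e^(t) + C_2e^(-4t), q(t) = C_1e^(t)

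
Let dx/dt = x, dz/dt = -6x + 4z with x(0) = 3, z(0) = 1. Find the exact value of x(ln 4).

12

A = [[1,0],[-6,4]]; eigenvalues λ = 1, 4.
Eigenvectors: (1,2) for λ=1, (0,-1) for λ=4.
From the initial condition, c_1 = 3, c_2 = 5.
x(ln 4) = (3)(4^1)(1) + (5)(4^4)(0) = 12.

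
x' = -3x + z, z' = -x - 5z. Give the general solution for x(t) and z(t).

x(t) = C_1e^(-4t) + C_2te^(-4t) + 3C_2e^(-4t), z(t) = -C_1e^(-4t) - C_2te^(-4t) - 2C_2e^(-4t)

Coefficient matrix A = [[-3, 1], [-1, -5]].
Characteristic polynomial det(A - λI) = λ^2 + 8λ + 16 = 0.
Single eigenvalue λ = -4 with algebraic multiplicity 2.
Eigenvector v = (1,-1); generalized eigenvector w with (A-λI)w=v is (3,-2).
General solution: e^(-4t)[C_1·v + C_2·(t·v + w)].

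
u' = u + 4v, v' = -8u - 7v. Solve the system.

u(t) = C_1e^(-3t)cos(4t) + C_2e^(-3t)sin(4t), v(t) = -C_1e^(-3t)sin(4t) - C_1e^(-3t)cos(4t) - C_2e^(-3t)sin(4t) + C_2e^(-3t)cos(4t)

Coefficient matrix A = [[1, 4], [-8, -7]].
Characteristic polynomial det(A - λI) = λ^2 + 6λ + 25 = 0.
Eigenvalues λ = -3 ± 4i (complex conjugate pair).
For λ=-3+4i: an eigenvector is (1,-1) - i(0,-1) = (1, -1 + i).
A real fundamental pair from Re and Im of e^((-3+4i)t)v: X_1 = e^(-3t)(cos(4t)·(1,-1) + sin(4t)·(0,-1)), X_2 = e^(-3t)(sin(4t)·(1,-1) - cos(4t)·(0,-1)).
General solution: C_1X_1 + C_2X_2.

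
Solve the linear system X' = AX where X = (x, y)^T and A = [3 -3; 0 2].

x(t) = K_1e^(3t) - 3K_2e^(2t), y(t) = -K_2e^(2t)

Coefficient matrix A = [[3, -3], [0, 2]].
Characteristic polynomial det(A - λI) = λ^2 - 5λ + 6 = 0.
Eigenvalues λ = 3, 2.
For λ=3: (A-λI) row 1 is [0, -3], so an eigenvector is (1, 0).
For λ=2: (A-λI) row 1 is [1, -3], so an eigenvector is (-3, -1).
General solution: K_1e^(3t)(1,0) + K_2e^(2t)(-3,-1).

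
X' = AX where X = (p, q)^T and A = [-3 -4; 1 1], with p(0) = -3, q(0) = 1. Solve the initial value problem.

Coefficient matrix A = [[-3, -4], [1, 1]].
Characteristic polynomial det(A - λI) = λ^2 + 2λ + 1 = 0.
Single eigenvalue λ = -1 with algebraic multiplicity 2.
Eigenvector v = (2,-1); generalized eigenvector w with (A-λI)w=v is (1,-1).
General solution: e^(-t)[C_1·v + C_2·(t·v + w)].
Applying p(0)=-3, q(0)=1 gives C_1=-2, C_2=1.

p(t) = 2te^(-t) - 3e^(-t), q(t) = -te^(-t) + e^(-t)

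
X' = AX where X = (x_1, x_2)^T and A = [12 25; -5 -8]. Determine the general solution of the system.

Coefficient matrix A = [[12, 25], [-5, -8]].
Characteristic polynomial det(A - λI) = λ^2 - 4λ + 29 = 0.
Eigenvalues λ = 2 ± 5i (complex conjugate pair).
For λ=2+5i: an eigenvector is (-1,0) - i(-2,1) = (-1 + 2i, 0 - i).
A real fundamental pair from Re and Im of e^((2+5i)t)v: X_1 = e^(2t)(cos(5t)·(-1,0) + sin(5t)·(-2,1)), X_2 = e^(2t)(sin(5t)·(-1,0) - cos(5t)·(-2,1)).
General solution: c_1X_1 + c_2X_2.

x_1(t) = -2c_1e^(2t)sin(5t) - c_1e^(2t)cos(5t) - c_2e^(2t)sin(5t) + 2c_2e^(2t)cos(5t), x_2(t) = c_1e^(2t)sin(5t) - c_2e^(2t)cos(5t)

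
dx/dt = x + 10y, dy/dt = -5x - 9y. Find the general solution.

x(t) = -C_1e^(-4t)sin(5t) + C_1e^(-4t)cos(5t) + C_2e^(-4t)sin(5t) + C_2e^(-4t)cos(5t), y(t) = -C_1e^(-4t)cos(5t) - C_2e^(-4t)sin(5t)

Coefficient matrix A = [[1, 10], [-5, -9]].
Characteristic polynomial det(A - λI) = λ^2 + 8λ + 41 = 0.
Eigenvalues λ = -4 ± 5i (complex conjugate pair).
For λ=-4+5i: an eigenvector is (1,-1) - i(-1,0) = (1 + i, -1).
A real fundamental pair from Re and Im of e^((-4+5i)t)v: X_1 = e^(-4t)(cos(5t)·(1,-1) + sin(5t)·(-1,0)), X_2 = e^(-4t)(sin(5t)·(1,-1) - cos(5t)·(-1,0)).
General solution: C_1X_1 + C_2X_2.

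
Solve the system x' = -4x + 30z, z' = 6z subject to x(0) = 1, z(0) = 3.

Coefficient matrix A = [[-4, 30], [0, 6]].
Characteristic polynomial det(A - λI) = λ^2 - 2λ - 24 = 0.
Eigenvalues λ = -4, 6.
For λ=-4: (A-λI) row 1 is [0, 30], so an eigenvector is (-1, 0).
For λ=6: (A-λI) row 1 is [-10, 30], so an eigenvector is (-3, -1).
General solution: K_1e^(-4t)(-1,0) + K_2e^(6t)(-3,-1).
Applying x(0)=1, z(0)=3 gives K_1=8, K_2=-3.

x(t) = 9e^(6t) - 8e^(-4t), z(t) = 3e^(6t)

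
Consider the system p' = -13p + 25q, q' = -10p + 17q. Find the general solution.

Coefficient matrix A = [[-13, 25], [-10, 17]].
Characteristic polynomial det(A - λI) = λ^2 - 4λ + 29 = 0.
Eigenvalues λ = 2 ± 5i (complex conjugate pair).
For λ=2+5i: an eigenvector is (2,1) - i(-1,-1) = (2 + i, 1 + i).
A real fundamental pair from Re and Im of e^((2+5i)t)v: X_1 = e^(2t)(cos(5t)·(2,1) + sin(5t)·(-1,-1)), X_2 = e^(2t)(sin(5t)·(2,1) - cos(5t)·(-1,-1)).
General solution: K_1X_1 + K_2X_2.

p(t) = -K_1e^(2t)sin(5t) + 2K_1e^(2t)cos(5t) + 2K_2e^(2t)sin(5t) + K_2e^(2t)cos(5t), q(t) = -K_1e^(2t)sin(5t) + K_1e^(2t)cos(5t) + K_2e^(2t)sin(5t) + K_2e^(2t)cos(5t)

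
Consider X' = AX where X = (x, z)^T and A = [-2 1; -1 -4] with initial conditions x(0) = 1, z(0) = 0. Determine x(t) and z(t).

x(t) = te^(-3t) + e^(-3t), z(t) = -te^(-3t)

Coefficient matrix A = [[-2, 1], [-1, -4]].
Characteristic polynomial det(A - λI) = λ^2 + 6λ + 9 = 0.
Single eigenvalue λ = -3 with algebraic multiplicity 2.
Eigenvector v = (-1,1); generalized eigenvector w with (A-λI)w=v is (0,-1).
General solution: e^(-3t)[c_1·v + c_2·(t·v + w)].
Applying x(0)=1, z(0)=0 gives c_1=-1, c_2=-1.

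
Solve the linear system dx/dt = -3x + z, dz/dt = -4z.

x(t) = C_1e^(-3t) - C_2e^(-4t), z(t) = C_2e^(-4t)

Coefficient matrix A = [[-3, 1], [0, -4]].
Characteristic polynomial det(A - λI) = λ^2 + 7λ + 12 = 0.
Eigenvalues λ = -3, -4.
For λ=-3: (A-λI) row 1 is [0, 1], so an eigenvector is (1, 0).
For λ=-4: (A-λI) row 1 is [1, 1], so an eigenvector is (-1, 1).
General solution: C_1e^(-3t)(1,0) + C_2e^(-4t)(-1,1).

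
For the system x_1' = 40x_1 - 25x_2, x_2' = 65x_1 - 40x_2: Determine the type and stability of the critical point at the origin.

center

A = [[40,-25],[65,-40]]; det(A-λI) = λ^2 + 25.
λ = 0 ± 5i: zero real part.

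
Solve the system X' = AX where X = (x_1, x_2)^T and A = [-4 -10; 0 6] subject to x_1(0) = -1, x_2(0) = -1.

x_1(t) = e^(6t) - 2e^(-4t), x_2(t) = -e^(6t)

Coefficient matrix A = [[-4, -10], [0, 6]].
Characteristic polynomial det(A - λI) = λ^2 - 2λ - 24 = 0.
Eigenvalues λ = 6, -4.
For λ=6: (A-λI) row 1 is [-10, -10], so an eigenvector is (1, -1).
For λ=-4: (A-λI) row 1 is [0, -10], so an eigenvector is (1, 0).
General solution: c_1e^(6t)(1,-1) + c_2e^(-4t)(1,0).
Applying x_1(0)=-1, x_2(0)=-1 gives c_1=1, c_2=-2.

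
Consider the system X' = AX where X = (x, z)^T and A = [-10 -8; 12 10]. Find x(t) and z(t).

x(t) = -2c_1e^(2t) - c_2e^(-2t), z(t) = 3c_1e^(2t) + c_2e^(-2t)

Coefficient matrix A = [[-10, -8], [12, 10]].
Characteristic polynomial det(A - λI) = λ^2 - 4 = 0.
Eigenvalues λ = 2, -2.
For λ=2: (A-λI) row 1 is [-12, -8], so an eigenvector is (-2, 3).
For λ=-2: (A-λI) row 1 is [-8, -8], so an eigenvector is (-1, 1).
General solution: c_1e^(2t)(-2,3) + c_2e^(-2t)(-1,1).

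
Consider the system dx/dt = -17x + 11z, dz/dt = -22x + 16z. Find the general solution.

Coefficient matrix A = [[-17, 11], [-22, 16]].
Characteristic polynomial det(A - λI) = λ^2 + λ - 30 = 0.
Eigenvalues λ = -6, 5.
For λ=-6: (A-λI) row 1 is [-11, 11], so an eigenvector is (1, 1).
For λ=5: (A-λI) row 1 is [-22, 11], so an eigenvector is (-1, -2).
General solution: K_1e^(-6t)(1,1) + K_2e^(5t)(-1,-2).

x(t) = K_1e^(-6t) - K_2e^(5t), z(t) = K_1e^(-6t) - 2K_2e^(5t)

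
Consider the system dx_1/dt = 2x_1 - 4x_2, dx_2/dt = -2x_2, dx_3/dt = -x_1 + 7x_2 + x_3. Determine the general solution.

x_1(t) = C_1e^(2t) + C_2e^(-2t), x_2(t) = C_2e^(-2t), x_3(t) = -C_1e^(2t) - 2C_2e^(-2t) + C_3e^(t)

Coefficient matrix A = [[2, -4, 0], [0, -2, 0], [-1, 7, 1]].
det(A - λI) = 0 gives eigenvalues λ = 2, -2, 1.
For λ=2: eigenvector (1,0,-1).
For λ=-2: eigenvector (1,1,-2).
For λ=1: eigenvector (0,0,1).
General solution: C_1e^(2t)(1,0,-1) + C_2e^(-2t)(1,1,-2) + C_3e^(t)(0,0,1).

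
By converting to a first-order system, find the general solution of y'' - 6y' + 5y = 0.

y(t) = C_1e^(5t) + C_2e^(t)

Let x_1 = y, x_2 = y'. Then x_1' = x_2 and x_2' = -5x_1 + 6x_2.
A = [[0,1],[-5,6]]; det(A-λI) = λ^2 - 6λ + 5.
Eigenvalues λ = 5, 1 with eigenvectors (1,5), (1,1).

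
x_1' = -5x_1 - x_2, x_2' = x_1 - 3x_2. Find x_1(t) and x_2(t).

Coefficient matrix A = [[-5, -1], [1, -3]].
Characteristic polynomial det(A - λI) = λ^2 + 8λ + 16 = 0.
Single eigenvalue λ = -4 with algebraic multiplicity 2.
Eigenvector v = (1,-1); generalized eigenvector w with (A-λI)w=v is (-3,2).
General solution: e^(-4t)[C_1·v + C_2·(t·v + w)].

x_1(t) = C_1e^(-4t) + C_2te^(-4t) - 3C_2e^(-4t), x_2(t) = -C_1e^(-4t) - C_2te^(-4t) + 2C_2e^(-4t)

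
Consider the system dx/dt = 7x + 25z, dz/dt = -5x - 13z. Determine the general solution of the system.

Coefficient matrix A = [[7, 25], [-5, -13]].
Characteristic polynomial det(A - λI) = λ^2 + 6λ + 34 = 0.
Eigenvalues λ = -3 ± 5i (complex conjugate pair).
For λ=-3+5i: an eigenvector is (2,-1) - i(-1,0) = (2 + i, -1).
A real fundamental pair from Re and Im of e^((-3+5i)t)v: X_1 = e^(-3t)(cos(5t)·(2,-1) + sin(5t)·(-1,0)), X_2 = e^(-3t)(sin(5t)·(2,-1) - cos(5t)·(-1,0)).
General solution: K_1X_1 + K_2X_2.

x(t) = -K_1e^(-3t)sin(5t) + 2K_1e^(-3t)cos(5t) + 2K_2e^(-3t)sin(5t) + K_2e^(-3t)cos(5t), z(t) = -K_1e^(-3t)cos(5t) - K_2e^(-3t)sin(5t)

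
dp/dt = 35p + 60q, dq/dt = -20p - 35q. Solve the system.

Coefficient matrix A = [[35, 60], [-20, -35]].
Characteristic polynomial det(A - λI) = λ^2 - 25 = 0.
Eigenvalues λ = 5, -5.
For λ=5: (A-λI) row 1 is [30, 60], so an eigenvector is (2, -1).
For λ=-5: (A-λI) row 1 is [40, 60], so an eigenvector is (-3, 2).
General solution: C_1e^(5t)(2,-1) + C_2e^(-5t)(-3,2).

p(t) = 2C_1e^(5t) - 3C_2e^(-5t), q(t) = -C_1e^(5t) + 2C_2e^(-5t)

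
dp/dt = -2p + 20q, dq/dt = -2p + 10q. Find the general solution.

p(t) = -3K_1e^(4t)sin(2t) + K_1e^(4t)cos(2t) + K_2e^(4t)sin(2t) + 3K_2e^(4t)cos(2t), q(t) = -K_1e^(4t)sin(2t) + K_2e^(4t)cos(2t)

Coefficient matrix A = [[-2, 20], [-2, 10]].
Characteristic polynomial det(A - λI) = λ^2 - 8λ + 20 = 0.
Eigenvalues λ = 4 ± 2i (complex conjugate pair).
For λ=4+2i: an eigenvector is (1,0) - i(-3,-1) = (1 + 3i, 0 + i).
A real fundamental pair from Re and Im of e^((4+2i)t)v: X_1 = e^(4t)(cos(2t)·(1,0) + sin(2t)·(-3,-1)), X_2 = e^(4t)(sin(2t)·(1,0) - cos(2t)·(-3,-1)).
General solution: K_1X_1 + K_2X_2.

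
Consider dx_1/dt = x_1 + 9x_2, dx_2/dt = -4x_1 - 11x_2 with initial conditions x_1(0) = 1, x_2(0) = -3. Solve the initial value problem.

x_1(t) = -21te^(-5t) + e^(-5t), x_2(t) = 14te^(-5t) - 3e^(-5t)

Coefficient matrix A = [[1, 9], [-4, -11]].
Characteristic polynomial det(A - λI) = λ^2 + 10λ + 25 = 0.
Single eigenvalue λ = -5 with algebraic multiplicity 2.
Eigenvector v = (-3,2); generalized eigenvector w with (A-λI)w=v is (1,-1).
General solution: e^(-5t)[C_1·v + C_2·(t·v + w)].
Applying x_1(0)=1, x_2(0)=-3 gives C_1=2, C_2=7.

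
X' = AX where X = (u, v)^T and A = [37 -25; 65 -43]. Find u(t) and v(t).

u(t) = 2C_1e^(-3t)sin(5t) - C_1e^(-3t)cos(5t) - C_2e^(-3t)sin(5t) - 2C_2e^(-3t)cos(5t), v(t) = 3C_1e^(-3t)sin(5t) - 2C_1e^(-3t)cos(5t) - 2C_2e^(-3t)sin(5t) - 3C_2e^(-3t)cos(5t)

Coefficient matrix A = [[37, -25], [65, -43]].
Characteristic polynomial det(A - λI) = λ^2 + 6λ + 34 = 0.
Eigenvalues λ = -3 ± 5i (complex conjugate pair).
For λ=-3+5i: an eigenvector is (-1,-2) - i(2,3) = (-1 - 2i, -2 - 3i).
A real fundamental pair from Re and Im of e^((-3+5i)t)v: X_1 = e^(-3t)(cos(5t)·(-1,-2) + sin(5t)·(2,3)), X_2 = e^(-3t)(sin(5t)·(-1,-2) - cos(5t)·(2,3)).
General solution: C_1X_1 + C_2X_2.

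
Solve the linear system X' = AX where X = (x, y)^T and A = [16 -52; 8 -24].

Coefficient matrix A = [[16, -52], [8, -24]].
Characteristic polynomial det(A - λI) = λ^2 + 8λ + 32 = 0.
Eigenvalues λ = -4 ± 4i (complex conjugate pair).
For λ=-4+4i: an eigenvector is (-3,-1) - i(-2,-1) = (-3 + 2i, -1 + i).
A real fundamental pair from Re and Im of e^((-4+4i)t)v: X_1 = e^(-4t)(cos(4t)·(-3,-1) + sin(4t)·(-2,-1)), X_2 = e^(-4t)(sin(4t)·(-3,-1) - cos(4t)·(-2,-1)).
General solution: c_1X_1 + c_2X_2.

x(t) = -2c_1e^(-4t)sin(4t) - 3c_1e^(-4t)cos(4t) - 3c_2e^(-4t)sin(4t) + 2c_2e^(-4t)cos(4t), y(t) = -c_1e^(-4t)sin(4t) - c_1e^(-4t)cos(4t) - c_2e^(-4t)sin(4t) + c_2e^(-4t)cos(4t)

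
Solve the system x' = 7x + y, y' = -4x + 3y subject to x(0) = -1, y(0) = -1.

Coefficient matrix A = [[7, 1], [-4, 3]].
Characteristic polynomial det(A - λI) = λ^2 - 10λ + 25 = 0.
Single eigenvalue λ = 5 with algebraic multiplicity 2.
Eigenvector v = (1,-2); generalized eigenvector w with (A-λI)w=v is (2,-3).
General solution: e^(5t)[c_1·v + c_2·(t·v + w)].
Applying x(0)=-1, y(0)=-1 gives c_1=5, c_2=-3.

x(t) = -3te^(5t) - e^(5t), y(t) = 6te^(5t) - e^(5t)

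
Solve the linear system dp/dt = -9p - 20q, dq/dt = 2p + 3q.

Coefficient matrix A = [[-9, -20], [2, 3]].
Characteristic polynomial det(A - λI) = λ^2 + 6λ + 13 = 0.
Eigenvalues λ = -3 ± 2i (complex conjugate pair).
For λ=-3+2i: an eigenvector is (-1,0) - i(3,-1) = (-1 - 3i, 0 + i).
A real fundamental pair from Re and Im of e^((-3+2i)t)v: X_1 = e^(-3t)(cos(2t)·(-1,0) + sin(2t)·(3,-1)), X_2 = e^(-3t)(sin(2t)·(-1,0) - cos(2t)·(3,-1)).
General solution: K_1X_1 + K_2X_2.

p(t) = 3K_1e^(-3t)sin(2t) - K_1e^(-3t)cos(2t) - K_2e^(-3t)sin(2t) - 3K_2e^(-3t)cos(2t), q(t) = -K_1e^(-3t)sin(2t) + K_2e^(-3t)cos(2t)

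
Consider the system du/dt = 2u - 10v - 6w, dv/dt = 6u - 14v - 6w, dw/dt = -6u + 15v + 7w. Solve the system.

u(t) = -2K_1e^(-4t) + K_2e^(-2t) - 2K_3e^(t), v(t) = -3K_1e^(-4t) + K_2e^(-2t) - 2K_3e^(t), w(t) = 3K_1e^(-4t) - K_2e^(-2t) + 3K_3e^(t)

Coefficient matrix A = [[2, -10, -6], [6, -14, -6], [-6, 15, 7]].
det(A - λI) = 0 gives eigenvalues λ = -4, -2, 1.
For λ=-4: eigenvector (-2,-3,3).
For λ=-2: eigenvector (1,1,-1).
For λ=1: eigenvector (-2,-2,3).
General solution: K_1e^(-4t)(-2,-3,3) + K_2e^(-2t)(1,1,-1) + K_3e^(t)(-2,-2,3).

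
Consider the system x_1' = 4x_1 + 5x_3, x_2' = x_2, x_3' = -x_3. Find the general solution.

x_1(t) = c_1e^(4t) - c_3e^(-t), x_2(t) = c_2e^(t), x_3(t) = c_3e^(-t)

Coefficient matrix A = [[4, 0, 5], [0, 1, 0], [0, 0, -1]].
det(A - λI) = 0 gives eigenvalues λ = 4, 1, -1.
For λ=4: eigenvector (1,0,0).
For λ=1: eigenvector (0,1,0).
For λ=-1: eigenvector (-1,0,1).
General solution: c_1e^(4t)(1,0,0) + c_2e^(t)(0,1,0) + c_3e^(-t)(-1,0,1).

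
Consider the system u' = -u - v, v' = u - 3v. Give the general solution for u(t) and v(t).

Coefficient matrix A = [[-1, -1], [1, -3]].
Characteristic polynomial det(A - λI) = λ^2 + 4λ + 4 = 0.
Single eigenvalue λ = -2 with algebraic multiplicity 2.
Eigenvector v = (-1,-1); generalized eigenvector w with (A-λI)w=v is (0,1).
General solution: e^(-2t)[K_1·v + K_2·(t·v + w)].

u(t) = -K_1e^(-2t) - K_2te^(-2t), v(t) = -K_1e^(-2t) - K_2te^(-2t) + K_2e^(-2t)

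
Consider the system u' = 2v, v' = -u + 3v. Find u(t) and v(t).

Coefficient matrix A = [[0, 2], [-1, 3]].
Characteristic polynomial det(A - λI) = λ^2 - 3λ + 2 = 0.
Eigenvalues λ = 1, 2.
For λ=1: (A-λI) row 1 is [-1, 2], so an eigenvector is (-2, -1).
For λ=2: (A-λI) row 1 is [-2, 2], so an eigenvector is (-1, -1).
General solution: c_1e^(t)(-2,-1) + c_2e^(2t)(-1,-1).

u(t) = -2c_1e^(t) - c_2e^(2t), v(t) = -c_1e^(t) - c_2e^(2t)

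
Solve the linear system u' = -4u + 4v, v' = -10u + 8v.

u(t) = K_1e^(2t)sin(2t) + K_1e^(2t)cos(2t) + K_2e^(2t)sin(2t) - K_2e^(2t)cos(2t), v(t) = K_1e^(2t)sin(2t) + 2K_1e^(2t)cos(2t) + 2K_2e^(2t)sin(2t) - K_2e^(2t)cos(2t)

Coefficient matrix A = [[-4, 4], [-10, 8]].
Characteristic polynomial det(A - λI) = λ^2 - 4λ + 8 = 0.
Eigenvalues λ = 2 ± 2i (complex conjugate pair).
For λ=2+2i: an eigenvector is (1,2) - i(1,1) = (1 - i, 2 - i).
A real fundamental pair from Re and Im of e^((2+2i)t)v: X_1 = e^(2t)(cos(2t)·(1,2) + sin(2t)·(1,1)), X_2 = e^(2t)(sin(2t)·(1,2) - cos(2t)·(1,1)).
General solution: K_1X_1 + K_2X_2.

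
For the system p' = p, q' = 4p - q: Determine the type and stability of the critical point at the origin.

saddle

A = [[1,0],[4,-1]]; det(A-λI) = λ^2 - 1.
λ = -1, 1: opposite signs.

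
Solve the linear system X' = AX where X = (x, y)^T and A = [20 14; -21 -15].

Coefficient matrix A = [[20, 14], [-21, -15]].
Characteristic polynomial det(A - λI) = λ^2 - 5λ - 6 = 0.
Eigenvalues λ = 6, -1.
For λ=6: (A-λI) row 1 is [14, 14], so an eigenvector is (-1, 1).
For λ=-1: (A-λI) row 1 is [21, 14], so an eigenvector is (-2, 3).
General solution: C_1e^(6t)(-1,1) + C_2e^(-t)(-2,3).

x(t) = -C_1e^(6t) - 2C_2e^(-t), y(t) = C_1e^(6t) + 3C_2e^(-t)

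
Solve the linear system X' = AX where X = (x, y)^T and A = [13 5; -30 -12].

x(t) = C_1e^(3t) + C_2e^(-2t), y(t) = -2C_1e^(3t) - 3C_2e^(-2t)

Coefficient matrix A = [[13, 5], [-30, -12]].
Characteristic polynomial det(A - λI) = λ^2 - λ - 6 = 0.
Eigenvalues λ = 3, -2.
For λ=3: (A-λI) row 1 is [10, 5], so an eigenvector is (1, -2).
For λ=-2: (A-λI) row 1 is [15, 5], so an eigenvector is (1, -3).
General solution: C_1e^(3t)(1,-2) + C_2e^(-2t)(1,-3).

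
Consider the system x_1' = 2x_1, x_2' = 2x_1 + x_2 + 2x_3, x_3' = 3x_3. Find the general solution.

x_1(t) = K_1e^(2t), x_2(t) = 2K_1e^(2t) + K_2e^(3t) + K_3e^(t), x_3(t) = K_2e^(3t)

Coefficient matrix A = [[2, 0, 0], [2, 1, 2], [0, 0, 3]].
det(A - λI) = 0 gives eigenvalues λ = 2, 3, 1.
For λ=2: eigenvector (1,2,0).
For λ=3: eigenvector (0,1,1).
For λ=1: eigenvector (0,1,0).
General solution: K_1e^(2t)(1,2,0) + K_2e^(3t)(0,1,1) + K_3e^(t)(0,1,0).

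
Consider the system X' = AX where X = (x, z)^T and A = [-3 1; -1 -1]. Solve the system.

Coefficient matrix A = [[-3, 1], [-1, -1]].
Characteristic polynomial det(A - λI) = λ^2 + 4λ + 4 = 0.
Single eigenvalue λ = -2 with algebraic multiplicity 2.
Eigenvector v = (-1,-1); generalized eigenvector w with (A-λI)w=v is (3,2).
General solution: e^(-2t)[K_1·v + K_2·(t·v + w)].

x(t) = -K_1e^(-2t) - K_2te^(-2t) + 3K_2e^(-2t), z(t) = -K_1e^(-2t) - K_2te^(-2t) + 2K_2e^(-2t)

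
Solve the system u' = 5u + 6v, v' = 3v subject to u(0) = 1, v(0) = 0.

Coefficient matrix A = [[5, 6], [0, 3]].
Characteristic polynomial det(A - λI) = λ^2 - 8λ + 15 = 0.
Eigenvalues λ = 3, 5.
For λ=3: (A-λI) row 1 is [2, 6], so an eigenvector is (3, -1).
For λ=5: (A-λI) row 1 is [0, 6], so an eigenvector is (1, 0).
General solution: c_1e^(3t)(3,-1) + c_2e^(5t)(1,0).
Applying u(0)=1, v(0)=0 gives c_1=0, c_2=1.

u(t) = e^(5t), v(t) = 0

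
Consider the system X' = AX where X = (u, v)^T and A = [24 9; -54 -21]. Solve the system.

u(t) = -c_1e^(-3t) - c_2e^(6t), v(t) = 3c_1e^(-3t) + 2c_2e^(6t)

Coefficient matrix A = [[24, 9], [-54, -21]].
Characteristic polynomial det(A - λI) = λ^2 - 3λ - 18 = 0.
Eigenvalues λ = -3, 6.
For λ=-3: (A-λI) row 1 is [27, 9], so an eigenvector is (-1, 3).
For λ=6: (A-λI) row 1 is [18, 9], so an eigenvector is (-1, 2).
General solution: c_1e^(-3t)(-1,3) + c_2e^(6t)(-1,2).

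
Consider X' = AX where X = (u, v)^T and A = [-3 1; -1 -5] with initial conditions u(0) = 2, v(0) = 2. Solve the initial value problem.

Coefficient matrix A = [[-3, 1], [-1, -5]].
Characteristic polynomial det(A - λI) = λ^2 + 8λ + 16 = 0.
Single eigenvalue λ = -4 with algebraic multiplicity 2.
Eigenvector v = (1,-1); generalized eigenvector w with (A-λI)w=v is (2,-1).
General solution: e^(-4t)[K_1·v + K_2·(t·v + w)].
Applying u(0)=2, v(0)=2 gives K_1=-6, K_2=4.

u(t) = 4te^(-4t) + 2e^(-4t), v(t) = -4te^(-4t) + 2e^(-4t)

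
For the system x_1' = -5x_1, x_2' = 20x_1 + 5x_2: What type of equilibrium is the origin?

saddle

A = [[-5,0],[20,5]]; det(A-λI) = λ^2 - 25.
λ = 5, -5: opposite signs.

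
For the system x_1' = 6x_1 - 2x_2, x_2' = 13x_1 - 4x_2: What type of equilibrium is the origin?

unstable spiral

A = [[6,-2],[13,-4]]; det(A-λI) = λ^2 - 2λ + 2.
λ = 1 ± i: positive real part.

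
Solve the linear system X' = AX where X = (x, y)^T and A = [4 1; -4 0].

x(t) = C_1e^(2t) + C_2te^(2t) + C_2e^(2t), y(t) = -2C_1e^(2t) - 2C_2te^(2t) - C_2e^(2t)

Coefficient matrix A = [[4, 1], [-4, 0]].
Characteristic polynomial det(A - λI) = λ^2 - 4λ + 4 = 0.
Single eigenvalue λ = 2 with algebraic multiplicity 2.
Eigenvector v = (1,-2); generalized eigenvector w with (A-λI)w=v is (1,-1).
General solution: e^(2t)[C_1·v + C_2·(t·v + w)].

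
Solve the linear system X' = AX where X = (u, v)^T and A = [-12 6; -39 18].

u(t) = C_1e^(3t)sin(3t) + C_1e^(3t)cos(3t) + C_2e^(3t)sin(3t) - C_2e^(3t)cos(3t), v(t) = 2C_1e^(3t)sin(3t) + 3C_1e^(3t)cos(3t) + 3C_2e^(3t)sin(3t) - 2C_2e^(3t)cos(3t)

Coefficient matrix A = [[-12, 6], [-39, 18]].
Characteristic polynomial det(A - λI) = λ^2 - 6λ + 18 = 0.
Eigenvalues λ = 3 ± 3i (complex conjugate pair).
For λ=3+3i: an eigenvector is (1,3) - i(1,2) = (1 - i, 3 - 2i).
A real fundamental pair from Re and Im of e^((3+3i)t)v: X_1 = e^(3t)(cos(3t)·(1,3) + sin(3t)·(1,2)), X_2 = e^(3t)(sin(3t)·(1,3) - cos(3t)·(1,2)).
General solution: C_1X_1 + C_2X_2.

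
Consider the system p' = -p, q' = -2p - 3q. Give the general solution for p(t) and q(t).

p(t) = C_2e^(-t), q(t) = -C_1e^(-3t) - C_2e^(-t)

Coefficient matrix A = [[-1, 0], [-2, -3]].
Characteristic polynomial det(A - λI) = λ^2 + 4λ + 3 = 0.
Eigenvalues λ = -3, -1.
For λ=-3: (A-λI) row 1 is [2, 0], so an eigenvector is (0, -1).
For λ=-1: (A-λI) row 2 is [-2, -2], so an eigenvector is (1, -1).
General solution: C_1e^(-3t)(0,-1) + C_2e^(-t)(1,-1).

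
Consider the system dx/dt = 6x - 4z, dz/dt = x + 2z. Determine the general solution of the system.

Coefficient matrix A = [[6, -4], [1, 2]].
Characteristic polynomial det(A - λI) = λ^2 - 8λ + 16 = 0.
Single eigenvalue λ = 4 with algebraic multiplicity 2.
Eigenvector v = (2,1); generalized eigenvector w with (A-λI)w=v is (-1,-1).
General solution: e^(4t)[K_1·v + K_2·(t·v + w)].

x(t) = 2K_1e^(4t) + 2K_2te^(4t) - K_2e^(4t), z(t) = K_1e^(4t) + K_2te^(4t) - K_2e^(4t)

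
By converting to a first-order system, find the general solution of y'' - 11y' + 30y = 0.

Let x_1 = y, x_2 = y'. Then x_1' = x_2 and x_2' = -30x_1 + 11x_2.
A = [[0,1],[-30,11]]; det(A-λI) = λ^2 - 11λ + 30.
Eigenvalues λ = 5, 6 with eigenvectors (1,5), (1,6).

y(t) = C_1e^(5t) + C_2e^(6t)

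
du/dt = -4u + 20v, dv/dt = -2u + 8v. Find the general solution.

Coefficient matrix A = [[-4, 20], [-2, 8]].
Characteristic polynomial det(A - λI) = λ^2 - 4λ + 8 = 0.
Eigenvalues λ = 2 ± 2i (complex conjugate pair).
For λ=2+2i: an eigenvector is (1,0) - i(-3,-1) = (1 + 3i, 0 + i).
A real fundamental pair from Re and Im of e^((2+2i)t)v: X_1 = e^(2t)(cos(2t)·(1,0) + sin(2t)·(-3,-1)), X_2 = e^(2t)(sin(2t)·(1,0) - cos(2t)·(-3,-1)).
General solution: K_1X_1 + K_2X_2.

u(t) = -3K_1e^(2t)sin(2t) + K_1e^(2t)cos(2t) + K_2e^(2t)sin(2t) + 3K_2e^(2t)cos(2t), v(t) = -K_1e^(2t)sin(2t) + K_2e^(2t)cos(2t)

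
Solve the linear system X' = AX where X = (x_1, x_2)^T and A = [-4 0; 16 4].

x_1(t) = K_1e^(-4t), x_2(t) = -2K_1e^(-4t) - K_2e^(4t)

Coefficient matrix A = [[-4, 0], [16, 4]].
Characteristic polynomial det(A - λI) = λ^2 - 16 = 0.
Eigenvalues λ = -4, 4.
For λ=-4: (A-λI) row 2 is [16, 8], so an eigenvector is (1, -2).
For λ=4: (A-λI) row 1 is [-8, 0], so an eigenvector is (0, -1).
General solution: K_1e^(-4t)(1,-2) + K_2e^(4t)(0,-1).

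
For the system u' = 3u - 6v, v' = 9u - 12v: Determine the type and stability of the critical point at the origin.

stable node

A = [[3,-6],[9,-12]]; det(A-λI) = λ^2 + 9λ + 18.
λ = -3, -6: both negative.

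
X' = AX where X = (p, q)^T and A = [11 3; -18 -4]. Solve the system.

p(t) = C_1e^(2t) - C_2e^(5t), q(t) = -3C_1e^(2t) + 2C_2e^(5t)

Coefficient matrix A = [[11, 3], [-18, -4]].
Characteristic polynomial det(A - λI) = λ^2 - 7λ + 10 = 0.
Eigenvalues λ = 2, 5.
For λ=2: (A-λI) row 1 is [9, 3], so an eigenvector is (1, -3).
For λ=5: (A-λI) row 1 is [6, 3], so an eigenvector is (-1, 2).
General solution: C_1e^(2t)(1,-3) + C_2e^(5t)(-1,2).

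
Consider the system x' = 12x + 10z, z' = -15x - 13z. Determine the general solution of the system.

x(t) = -2K_1e^(-3t) + K_2e^(2t), z(t) = 3K_1e^(-3t) - K_2e^(2t)

Coefficient matrix A = [[12, 10], [-15, -13]].
Characteristic polynomial det(A - λI) = λ^2 + λ - 6 = 0.
Eigenvalues λ = -3, 2.
For λ=-3: (A-λI) row 1 is [15, 10], so an eigenvector is (-2, 3).
For λ=2: (A-λI) row 1 is [10, 10], so an eigenvector is (1, -1).
General solution: K_1e^(-3t)(-2,3) + K_2e^(2t)(1,-1).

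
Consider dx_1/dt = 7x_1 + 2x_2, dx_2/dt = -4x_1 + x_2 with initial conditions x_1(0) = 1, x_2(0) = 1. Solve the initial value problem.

Coefficient matrix A = [[7, 2], [-4, 1]].
Characteristic polynomial det(A - λI) = λ^2 - 8λ + 15 = 0.
Eigenvalues λ = 3, 5.
For λ=3: (A-λI) row 1 is [4, 2], so an eigenvector is (1, -2).
For λ=5: (A-λI) row 1 is [2, 2], so an eigenvector is (1, -1).
General solution: C_1e^(3t)(1,-2) + C_2e^(5t)(1,-1).
Applying x_1(0)=1, x_2(0)=1 gives C_1=-2, C_2=3.

x_1(t) = 3e^(5t) - 2e^(3t), x_2(t) = -3e^(5t) + 4e^(3t)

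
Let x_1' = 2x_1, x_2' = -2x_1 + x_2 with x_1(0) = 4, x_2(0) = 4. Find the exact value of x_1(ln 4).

64

A = [[2,0],[-2,1]]; eigenvalues λ = 2, 1.
Eigenvectors: (-1,2) for λ=2, (0,1) for λ=1.
From the initial condition, c_1 = -4, c_2 = 12.
x_1(ln 4) = (-4)(4^2)(-1) + (12)(4^1)(0) = 64.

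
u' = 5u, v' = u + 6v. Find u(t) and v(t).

Coefficient matrix A = [[5, 0], [1, 6]].
Characteristic polynomial det(A - λI) = λ^2 - 11λ + 30 = 0.
Eigenvalues λ = 5, 6.
For λ=5: (A-λI) row 2 is [1, 1], so an eigenvector is (1, -1).
For λ=6: (A-λI) row 1 is [-1, 0], so an eigenvector is (0, 1).
General solution: c_1e^(5t)(1,-1) + c_2e^(6t)(0,1).

u(t) = c_1e^(5t), v(t) = -c_1e^(5t) + c_2e^(6t)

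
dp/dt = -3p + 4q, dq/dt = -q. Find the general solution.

Coefficient matrix A = [[-3, 4], [0, -1]].
Characteristic polynomial det(A - λI) = λ^2 + 4λ + 3 = 0.
Eigenvalues λ = -3, -1.
For λ=-3: (A-λI) row 1 is [0, 4], so an eigenvector is (1, 0).
For λ=-1: (A-λI) row 1 is [-2, 4], so an eigenvector is (2, 1).
General solution: C_1e^(-3t)(1,0) + C_2e^(-t)(2,1).

p(t) = C_1e^(-3t) + 2C_2e^(-t), q(t) = C_2e^(-t)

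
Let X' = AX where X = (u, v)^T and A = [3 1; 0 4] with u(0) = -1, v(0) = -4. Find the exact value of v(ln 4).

A = [[3,1],[0,4]]; eigenvalues λ = 4, 3.
Eigenvectors: (1,1) for λ=4, (-1,0) for λ=3.
From the initial condition, c_1 = -4, c_2 = -3.
v(ln 4) = (-4)(4^4)(1) + (-3)(4^3)(0) = -1024.

-1024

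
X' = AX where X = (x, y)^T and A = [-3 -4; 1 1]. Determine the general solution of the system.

Coefficient matrix A = [[-3, -4], [1, 1]].
Characteristic polynomial det(A - λI) = λ^2 + 2λ + 1 = 0.
Single eigenvalue λ = -1 with algebraic multiplicity 2.
Eigenvector v = (2,-1); generalized eigenvector w with (A-λI)w=v is (3,-2).
General solution: e^(-t)[C_1·v + C_2·(t·v + w)].

x(t) = 2C_1e^(-t) + 2C_2te^(-t) + 3C_2e^(-t), y(t) = -C_1e^(-t) - C_2te^(-t) - 2C_2e^(-t)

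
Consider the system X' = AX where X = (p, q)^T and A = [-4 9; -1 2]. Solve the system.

Coefficient matrix A = [[-4, 9], [-1, 2]].
Characteristic polynomial det(A - λI) = λ^2 + 2λ + 1 = 0.
Single eigenvalue λ = -1 with algebraic multiplicity 2.
Eigenvector v = (3,1); generalized eigenvector w with (A-λI)w=v is (2,1).
General solution: e^(-t)[C_1·v + C_2·(t·v + w)].

p(t) = 3C_1e^(-t) + 3C_2te^(-t) + 2C_2e^(-t), q(t) = C_1e^(-t) + C_2te^(-t) + C_2e^(-t)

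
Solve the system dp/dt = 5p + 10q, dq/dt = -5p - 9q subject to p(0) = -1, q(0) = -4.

Coefficient matrix A = [[5, 10], [-5, -9]].
Characteristic polynomial det(A - λI) = λ^2 + 4λ + 5 = 0.
Eigenvalues λ = -2 ± i (complex conjugate pair).
For λ=-2+i: an eigenvector is (-3,2) - i(-1,1) = (-3 + i, 2 - i).
A real fundamental pair from Re and Im of e^((-2+i)t)v: X_1 = e^(-2t)(cos(t)·(-3,2) + sin(t)·(-1,1)), X_2 = e^(-2t)(sin(t)·(-3,2) - cos(t)·(-1,1)).
General solution: c_1X_1 + c_2X_2.
Applying p(0)=-1, q(0)=-4 gives c_1=5, c_2=14.

p(t) = -47e^(-2t)sin(t) - e^(-2t)cos(t), q(t) = 33e^(-2t)sin(t) - 4e^(-2t)cos(t)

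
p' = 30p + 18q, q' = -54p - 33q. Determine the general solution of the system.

p(t) = -2C_1e^(3t) - C_2e^(-6t), q(t) = 3C_1e^(3t) + 2C_2e^(-6t)

Coefficient matrix A = [[30, 18], [-54, -33]].
Characteristic polynomial det(A - λI) = λ^2 + 3λ - 18 = 0.
Eigenvalues λ = 3, -6.
For λ=3: (A-λI) row 1 is [27, 18], so an eigenvector is (-2, 3).
For λ=-6: (A-λI) row 1 is [36, 18], so an eigenvector is (-1, 2).
General solution: C_1e^(3t)(-2,3) + C_2e^(-6t)(-1,2).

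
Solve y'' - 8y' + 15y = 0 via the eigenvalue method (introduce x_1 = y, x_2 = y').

Let x_1 = y, x_2 = y'. Then x_1' = x_2 and x_2' = -15x_1 + 8x_2.
A = [[0,1],[-15,8]]; det(A-λI) = λ^2 - 8λ + 15.
Eigenvalues λ = 3, 5 with eigenvectors (1,3), (1,5).

y(t) = c_1e^(3t) + c_2e^(5t)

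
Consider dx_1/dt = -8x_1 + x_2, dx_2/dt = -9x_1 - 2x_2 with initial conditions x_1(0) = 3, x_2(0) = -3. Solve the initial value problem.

x_1(t) = -12te^(-5t) + 3e^(-5t), x_2(t) = -36te^(-5t) - 3e^(-5t)

Coefficient matrix A = [[-8, 1], [-9, -2]].
Characteristic polynomial det(A - λI) = λ^2 + 10λ + 25 = 0.
Single eigenvalue λ = -5 with algebraic multiplicity 2.
Eigenvector v = (1,3); generalized eigenvector w with (A-λI)w=v is (-1,-2).
General solution: e^(-5t)[c_1·v + c_2·(t·v + w)].
Applying x_1(0)=3, x_2(0)=-3 gives c_1=-9, c_2=-12.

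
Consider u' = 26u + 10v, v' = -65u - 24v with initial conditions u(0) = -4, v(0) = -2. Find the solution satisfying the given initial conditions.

u(t) = -24e^(t)sin(5t) - 4e^(t)cos(5t), v(t) = 62e^(t)sin(5t) - 2e^(t)cos(5t)

Coefficient matrix A = [[26, 10], [-65, -24]].
Characteristic polynomial det(A - λI) = λ^2 - 2λ + 26 = 0.
Eigenvalues λ = 1 ± 5i (complex conjugate pair).
For λ=1+5i: an eigenvector is (1,-2) - i(1,-3) = (1 - i, -2 + 3i).
A real fundamental pair from Re and Im of e^((1+5i)t)v: X_1 = e^(t)(cos(5t)·(1,-2) + sin(5t)·(1,-3)), X_2 = e^(t)(sin(5t)·(1,-2) - cos(5t)·(1,-3)).
General solution: C_1X_1 + C_2X_2.
Applying u(0)=-4, v(0)=-2 gives C_1=-14, C_2=-10.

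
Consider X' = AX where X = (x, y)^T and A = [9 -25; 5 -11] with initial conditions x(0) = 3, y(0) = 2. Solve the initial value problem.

x(t) = -4e^(-t)sin(5t) + 3e^(-t)cos(5t), y(t) = -e^(-t)sin(5t) + 2e^(-t)cos(5t)

Coefficient matrix A = [[9, -25], [5, -11]].
Characteristic polynomial det(A - λI) = λ^2 + 2λ + 26 = 0.
Eigenvalues λ = -1 ± 5i (complex conjugate pair).
For λ=-1+5i: an eigenvector is (-2,-1) - i(1,0) = (-2 - i, -1).
A real fundamental pair from Re and Im of e^((-1+5i)t)v: X_1 = e^(-t)(cos(5t)·(-2,-1) + sin(5t)·(1,0)), X_2 = e^(-t)(sin(5t)·(-2,-1) - cos(5t)·(1,0)).
General solution: C_1X_1 + C_2X_2.
Applying x(0)=3, y(0)=2 gives C_1=-2, C_2=1.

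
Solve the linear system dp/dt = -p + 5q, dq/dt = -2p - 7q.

p(t) = -2c_1e^(-4t)sin(t) + c_1e^(-4t)cos(t) + c_2e^(-4t)sin(t) + 2c_2e^(-4t)cos(t), q(t) = c_1e^(-4t)sin(t) - c_1e^(-4t)cos(t) - c_2e^(-4t)sin(t) - c_2e^(-4t)cos(t)

Coefficient matrix A = [[-1, 5], [-2, -7]].
Characteristic polynomial det(A - λI) = λ^2 + 8λ + 17 = 0.
Eigenvalues λ = -4 ± i (complex conjugate pair).
For λ=-4+i: an eigenvector is (1,-1) - i(-2,1) = (1 + 2i, -1 - i).
A real fundamental pair from Re and Im of e^((-4+i)t)v: X_1 = e^(-4t)(cos(t)·(1,-1) + sin(t)·(-2,1)), X_2 = e^(-4t)(sin(t)·(1,-1) - cos(t)·(-2,1)).
General solution: c_1X_1 + c_2X_2.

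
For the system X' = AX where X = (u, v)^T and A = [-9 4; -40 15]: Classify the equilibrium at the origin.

unstable spiral

A = [[-9,4],[-40,15]]; det(A-λI) = λ^2 - 6λ + 25.
λ = 3 ± 4i: positive real part.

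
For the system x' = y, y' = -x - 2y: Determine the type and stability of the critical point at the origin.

stable improper node

A = [[0,1],[-1,-2]]; det(A-λI) = λ^2 + 2λ + 1.
repeated λ = -1 with a single eigenvector.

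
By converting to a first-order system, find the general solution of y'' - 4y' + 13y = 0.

Let x_1 = y, x_2 = y'. Then x_1' = x_2 and x_2' = -13x_1 + 4x_2.
A = [[0,1],[-13,4]]; det(A-λI) = λ^2 - 4λ + 13.
Eigenvalues λ = 2 ± 3i.

y(t) = K_1e^(2t)cos(3t) + K_2e^(2t)sin(3t)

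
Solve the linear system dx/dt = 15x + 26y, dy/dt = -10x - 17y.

x(t) = -3C_1e^(-t)sin(2t) - 2C_1e^(-t)cos(2t) - 2C_2e^(-t)sin(2t) + 3C_2e^(-t)cos(2t), y(t) = 2C_1e^(-t)sin(2t) + C_1e^(-t)cos(2t) + C_2e^(-t)sin(2t) - 2C_2e^(-t)cos(2t)

Coefficient matrix A = [[15, 26], [-10, -17]].
Characteristic polynomial det(A - λI) = λ^2 + 2λ + 5 = 0.
Eigenvalues λ = -1 ± 2i (complex conjugate pair).
For λ=-1+2i: an eigenvector is (-2,1) - i(-3,2) = (-2 + 3i, 1 - 2i).
A real fundamental pair from Re and Im of e^((-1+2i)t)v: X_1 = e^(-t)(cos(2t)·(-2,1) + sin(2t)·(-3,2)), X_2 = e^(-t)(sin(2t)·(-2,1) - cos(2t)·(-3,2)).
General solution: C_1X_1 + C_2X_2.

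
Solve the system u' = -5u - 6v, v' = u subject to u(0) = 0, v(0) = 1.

u(t) = -6e^(-2t) + 6e^(-3t), v(t) = 3e^(-2t) - 2e^(-3t)

Coefficient matrix A = [[-5, -6], [1, 0]].
Characteristic polynomial det(A - λI) = λ^2 + 5λ + 6 = 0.
Eigenvalues λ = -3, -2.
For λ=-3: (A-λI) row 1 is [-2, -6], so an eigenvector is (-3, 1).
For λ=-2: (A-λI) row 1 is [-3, -6], so an eigenvector is (2, -1).
General solution: C_1e^(-3t)(-3,1) + C_2e^(-2t)(2,-1).
Applying u(0)=0, v(0)=1 gives C_1=-2, C_2=-3.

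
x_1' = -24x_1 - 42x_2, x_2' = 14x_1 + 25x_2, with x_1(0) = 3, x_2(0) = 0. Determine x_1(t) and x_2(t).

Coefficient matrix A = [[-24, -42], [14, 25]].
Characteristic polynomial det(A - λI) = λ^2 - λ - 12 = 0.
Eigenvalues λ = -3, 4.
For λ=-3: (A-λI) row 1 is [-21, -42], so an eigenvector is (-2, 1).
For λ=4: (A-λI) row 1 is [-28, -42], so an eigenvector is (3, -2).
General solution: C_1e^(-3t)(-2,1) + C_2e^(4t)(3,-2).
Applying x_1(0)=3, x_2(0)=0 gives C_1=-6, C_2=-3.

x_1(t) = -9e^(4t) + 12e^(-3t), x_2(t) = 6e^(4t) - 6e^(-3t)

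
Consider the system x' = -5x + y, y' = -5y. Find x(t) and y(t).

Coefficient matrix A = [[-5, 1], [0, -5]].
Characteristic polynomial det(A - λI) = λ^2 + 10λ + 25 = 0.
Single eigenvalue λ = -5 with algebraic multiplicity 2.
Eigenvector v = (1,0); generalized eigenvector w with (A-λI)w=v is (-1,1).
General solution: e^(-5t)[c_1·v + c_2·(t·v + w)].

x(t) = c_1e^(-5t) + c_2te^(-5t) - c_2e^(-5t), y(t) = c_2e^(-5t)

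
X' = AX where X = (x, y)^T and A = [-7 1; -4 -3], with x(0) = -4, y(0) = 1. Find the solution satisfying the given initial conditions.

Coefficient matrix A = [[-7, 1], [-4, -3]].
Characteristic polynomial det(A - λI) = λ^2 + 10λ + 25 = 0.
Single eigenvalue λ = -5 with algebraic multiplicity 2.
Eigenvector v = (-1,-2); generalized eigenvector w with (A-λI)w=v is (0,-1).
General solution: e^(-5t)[c_1·v + c_2·(t·v + w)].
Applying x(0)=-4, y(0)=1 gives c_1=4, c_2=-9.

x(t) = 9te^(-5t) - 4e^(-5t), y(t) = 18te^(-5t) + e^(-5t)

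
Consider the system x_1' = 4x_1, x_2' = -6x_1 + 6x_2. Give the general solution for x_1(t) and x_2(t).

x_1(t) = C_2e^(4t), x_2(t) = C_1e^(6t) + 3C_2e^(4t)

Coefficient matrix A = [[4, 0], [-6, 6]].
Characteristic polynomial det(A - λI) = λ^2 - 10λ + 24 = 0.
Eigenvalues λ = 6, 4.
For λ=6: (A-λI) row 1 is [-2, 0], so an eigenvector is (0, 1).
For λ=4: (A-λI) row 2 is [-6, 2], so an eigenvector is (1, 3).
General solution: C_1e^(6t)(0,1) + C_2e^(4t)(1,3).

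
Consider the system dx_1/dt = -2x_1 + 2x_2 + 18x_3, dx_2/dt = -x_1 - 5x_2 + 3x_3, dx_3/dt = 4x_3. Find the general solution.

x_1(t) = -C_1e^(-4t) + 3C_2e^(4t) - 2C_3e^(-3t), x_2(t) = C_1e^(-4t) + C_3e^(-3t), x_3(t) = C_2e^(4t)

Coefficient matrix A = [[-2, 2, 18], [-1, -5, 3], [0, 0, 4]].
det(A - λI) = 0 gives eigenvalues λ = -4, 4, -3.
For λ=-4: eigenvector (-1,1,0).
For λ=4: eigenvector (3,0,1).
For λ=-3: eigenvector (-2,1,0).
General solution: C_1e^(-4t)(-1,1,0) + C_2e^(4t)(3,0,1) + C_3e^(-3t)(-2,1,0).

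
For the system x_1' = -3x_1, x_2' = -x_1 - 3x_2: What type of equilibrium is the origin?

A = [[-3,0],[-1,-3]]; det(A-λI) = λ^2 + 6λ + 9.
repeated λ = -3 with a single eigenvector.

stable improper node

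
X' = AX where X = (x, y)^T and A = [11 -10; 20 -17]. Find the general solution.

x(t) = C_1e^(-3t)sin(2t) - 2C_1e^(-3t)cos(2t) - 2C_2e^(-3t)sin(2t) - C_2e^(-3t)cos(2t), y(t) = C_1e^(-3t)sin(2t) - 3C_1e^(-3t)cos(2t) - 3C_2e^(-3t)sin(2t) - C_2e^(-3t)cos(2t)

Coefficient matrix A = [[11, -10], [20, -17]].
Characteristic polynomial det(A - λI) = λ^2 + 6λ + 13 = 0.
Eigenvalues λ = -3 ± 2i (complex conjugate pair).
For λ=-3+2i: an eigenvector is (-2,-3) - i(1,1) = (-2 - i, -3 - i).
A real fundamental pair from Re and Im of e^((-3+2i)t)v: X_1 = e^(-3t)(cos(2t)·(-2,-3) + sin(2t)·(1,1)), X_2 = e^(-3t)(sin(2t)·(-2,-3) - cos(2t)·(1,1)).
General solution: C_1X_1 + C_2X_2.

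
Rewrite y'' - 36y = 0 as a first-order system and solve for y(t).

Let x_1 = y, x_2 = y'. Then x_1' = x_2 and x_2' = 36x_1.
A = [[0,1],[36,0]]; det(A-λI) = λ^2 - 36.
Eigenvalues λ = -6, 6 with eigenvectors (1,-6), (1,6).

y(t) = C_1e^(-6t) + C_2e^(6t)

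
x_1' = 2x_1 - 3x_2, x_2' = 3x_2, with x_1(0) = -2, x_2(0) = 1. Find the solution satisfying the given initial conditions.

x_1(t) = -3e^(3t) + e^(2t), x_2(t) = e^(3t)

Coefficient matrix A = [[2, -3], [0, 3]].
Characteristic polynomial det(A - λI) = λ^2 - 5λ + 6 = 0.
Eigenvalues λ = 3, 2.
For λ=3: (A-λI) row 1 is [-1, -3], so an eigenvector is (3, -1).
For λ=2: (A-λI) row 1 is [0, -3], so an eigenvector is (1, 0).
General solution: C_1e^(3t)(3,-1) + C_2e^(2t)(1,0).
Applying x_1(0)=-2, x_2(0)=1 gives C_1=-1, C_2=1.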